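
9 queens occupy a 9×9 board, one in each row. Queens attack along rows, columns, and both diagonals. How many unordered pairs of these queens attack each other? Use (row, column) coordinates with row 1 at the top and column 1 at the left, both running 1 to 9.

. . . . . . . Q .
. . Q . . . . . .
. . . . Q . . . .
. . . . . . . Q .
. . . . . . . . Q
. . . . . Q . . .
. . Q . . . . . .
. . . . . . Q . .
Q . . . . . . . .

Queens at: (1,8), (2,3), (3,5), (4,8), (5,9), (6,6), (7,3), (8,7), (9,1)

Same column: (1,8)–(4,8) (column 8); (2,3)–(7,3) (column 3).
Same diagonal: (4,8)–(5,9) (|4−5| = |8−9| = 1); (4,8)–(6,6) (|4−6| = |8−6| = 2); (7,3)–(9,1) (|7−9| = |3−1| = 2).
Total attacking pairs: 5.

5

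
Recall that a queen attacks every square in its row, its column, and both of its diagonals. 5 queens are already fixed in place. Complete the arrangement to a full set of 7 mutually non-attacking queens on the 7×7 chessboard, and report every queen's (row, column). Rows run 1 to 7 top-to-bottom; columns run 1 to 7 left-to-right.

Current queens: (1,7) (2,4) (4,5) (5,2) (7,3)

(1,7) (2,4) (3,1) (4,5) (5,2) (6,6) (7,3)

Row 3: attacked by (1,7)→{5,7}; (2,4)→{3,4,5}; (4,5)→{4,5,6}; (5,2)→{2,4}; (7,3)→{3,7}. Safe: 1. Place at column 1.
Row 6: attacked by (1,7)→{2,7}; (2,4)→{4}; (3,1)→{1,4}; (4,5)→{3,5,7}; (5,2)→{1,2,3}; (7,3)→{2,3,4}. Safe: 6. Place at column 6.
Columns [7, 4, 1, 5, 2, 6, 3], r−c [-6, -2, 2, -1, 3, 0, 4], r+c [8, 6, 4, 9, 7, 12, 10] are all distinct, so no two queens attack.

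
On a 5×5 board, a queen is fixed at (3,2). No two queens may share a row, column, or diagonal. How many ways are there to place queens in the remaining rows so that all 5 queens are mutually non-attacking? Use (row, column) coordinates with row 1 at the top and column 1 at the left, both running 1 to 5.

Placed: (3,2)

2

Branch on row 1: col 1 → 1; col 3 → 1; col 5 → 0.
Sum: 1 + 1 + 0 = 2.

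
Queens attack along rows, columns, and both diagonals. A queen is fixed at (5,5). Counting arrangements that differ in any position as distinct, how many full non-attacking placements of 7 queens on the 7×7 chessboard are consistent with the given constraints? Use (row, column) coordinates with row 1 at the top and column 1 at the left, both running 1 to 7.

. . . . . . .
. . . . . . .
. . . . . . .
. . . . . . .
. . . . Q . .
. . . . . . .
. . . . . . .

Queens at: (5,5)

Branch on row 1: col 2 → 1; col 3 → 2; col 4 → 1; col 6 → 1; col 7 → 1.
Sum: 1 + 2 + 1 + 1 + 1 = 6.

6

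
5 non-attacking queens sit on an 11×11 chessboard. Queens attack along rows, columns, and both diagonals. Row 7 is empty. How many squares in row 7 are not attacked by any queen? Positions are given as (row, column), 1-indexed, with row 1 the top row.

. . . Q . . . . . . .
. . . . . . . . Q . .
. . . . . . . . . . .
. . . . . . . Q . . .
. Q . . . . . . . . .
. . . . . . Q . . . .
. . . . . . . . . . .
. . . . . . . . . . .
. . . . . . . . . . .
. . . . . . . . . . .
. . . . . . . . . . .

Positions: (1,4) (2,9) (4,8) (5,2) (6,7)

(1,4) attacks row 7 at column 4 and diagonals 10.
(2,9) attacks row 7 at column 9 and diagonals 4.
(4,8) attacks row 7 at column 8 and diagonals 5, 11.
(5,2) attacks row 7 at column 2 and diagonals 4.
(6,7) attacks row 7 at column 7 and diagonals 6, 8.
Attacked columns: {2, 4, 5, 6, 7, 8, 9, 10, 11}. Safe: {1, 3}.

2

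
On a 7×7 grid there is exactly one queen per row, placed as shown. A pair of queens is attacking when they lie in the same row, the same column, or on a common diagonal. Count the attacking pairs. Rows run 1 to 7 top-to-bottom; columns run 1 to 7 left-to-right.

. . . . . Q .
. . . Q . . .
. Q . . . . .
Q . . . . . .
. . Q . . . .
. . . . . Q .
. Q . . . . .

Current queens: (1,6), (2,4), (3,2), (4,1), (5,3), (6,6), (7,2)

3

Same column: (1,6)–(6,6) (column 6); (3,2)–(7,2) (column 2).
Same diagonal: (3,2)–(4,1) (|3−4| = |2−1| = 1).
Total attacking pairs: 3.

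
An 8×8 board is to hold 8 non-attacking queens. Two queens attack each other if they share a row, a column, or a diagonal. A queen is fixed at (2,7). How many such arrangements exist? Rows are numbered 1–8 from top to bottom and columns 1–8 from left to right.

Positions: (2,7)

16

Branch on row 1: col 1 → 2; col 2 → 2; col 3 → 2; col 4 → 4; col 5 → 6.
Sum: 2 + 2 + 2 + 4 + 6 = 16.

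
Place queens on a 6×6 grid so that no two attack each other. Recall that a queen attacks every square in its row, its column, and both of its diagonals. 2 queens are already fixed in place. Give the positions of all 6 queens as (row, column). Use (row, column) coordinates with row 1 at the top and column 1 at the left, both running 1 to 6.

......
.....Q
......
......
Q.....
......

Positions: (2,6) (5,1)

Row 1: attacked by (2,6)→{5,6}; (5,1)→{1,5}. Safe: 2, 3, 4. Place at column 3.
Row 3: attacked by (1,3)→{1,3,5}; (2,6)→{5,6}; (5,1)→{1,3}. Safe: 2, 4. Place at column 2.
Row 4: attacked by (1,3)→{3,6}; (2,6)→{4,6}; (3,2)→{1,2,3}; (5,1)→{1,2}. Safe: 5. Place at column 5.
Row 6: attacked by (1,3)→{3}; (2,6)→{2,6}; (3,2)→{2,5}; (4,5)→{3,5}; (5,1)→{1,2}. Safe: 4. Place at column 4.
Columns [3, 6, 2, 5, 1, 4], r−c [-2, -4, 1, -1, 4, 2], r+c [4, 8, 5, 9, 6, 10] are all distinct, so no two queens attack.

(1,3) (2,6) (3,2) (4,5) (5,1) (6,4)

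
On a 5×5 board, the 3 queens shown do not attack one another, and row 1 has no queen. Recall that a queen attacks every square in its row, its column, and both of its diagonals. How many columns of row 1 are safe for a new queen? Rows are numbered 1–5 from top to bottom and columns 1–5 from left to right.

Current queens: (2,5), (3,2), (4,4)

1

(2,5) attacks row 1 at column 5 and diagonals 4.
(3,2) attacks row 1 at column 2 and diagonals 4.
(4,4) attacks row 1 at column 4 and diagonals 1.
Attacked columns: {1, 2, 4, 5}. Safe: {3}.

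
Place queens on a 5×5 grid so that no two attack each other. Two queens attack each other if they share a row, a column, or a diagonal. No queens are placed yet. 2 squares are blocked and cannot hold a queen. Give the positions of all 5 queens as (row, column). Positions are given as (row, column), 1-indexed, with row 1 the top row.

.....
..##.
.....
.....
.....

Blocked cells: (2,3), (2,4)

Row 1: Safe: 1, 2, 3, 4, 5. Place at column 2.
Row 2: attacked by (1,2)→{1,2,3}. Blocked: 3,4. Safe: 5. Place at column 5.
Row 3: attacked by (1,2)→{2,4}; (2,5)→{4,5}. Safe: 1, 3. Place at column 3.
Row 4: attacked by (1,2)→{2,5}; (2,5)→{3,5}; (3,3)→{2,3,4}. Safe: 1. Place at column 1.
Row 5: attacked by (1,2)→{2}; (2,5)→{2,5}; (3,3)→{1,3,5}; (4,1)→{1,2}. Safe: 4. Place at column 4.
Columns [2, 5, 3, 1, 4], r−c [-1, -3, 0, 3, 1], r+c [3, 7, 6, 5, 9] are all distinct, so no two queens attack.

(1,2) (2,5) (3,3) (4,1) (5,4)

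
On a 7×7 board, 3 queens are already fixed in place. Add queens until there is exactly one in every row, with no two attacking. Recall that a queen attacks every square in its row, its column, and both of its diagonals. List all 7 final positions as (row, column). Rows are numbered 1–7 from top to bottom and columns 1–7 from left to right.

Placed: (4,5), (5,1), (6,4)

(1,3) (2,6) (3,2) (4,5) (5,1) (6,4) (7,7)

Row 1: attacked by (4,5)→{2,5}; (5,1)→{1,5}; (6,4)→{4}. Safe: 3, 6, 7. Place at column 3.
Row 2: attacked by (1,3)→{2,3,4}; (4,5)→{3,5,7}; (5,1)→{1,4}; (6,4)→{4}. Safe: 6. Place at column 6.
Row 3: attacked by (1,3)→{1,3,5}; (2,6)→{5,6,7}; (4,5)→{4,5,6}; (5,1)→{1,3}; (6,4)→{1,4,7}. Safe: 2. Place at column 2.
Row 7: attacked by (1,3)→{3}; (2,6)→{1,6}; (3,2)→{2,6}; (4,5)→{2,5}; (5,1)→{1,3}; (6,4)→{3,4,5}. Safe: 7. Place at column 7.
Columns [3, 6, 2, 5, 1, 4, 7], r−c [-2, -4, 1, -1, 4, 2, 0], r+c [4, 8, 5, 9, 6, 10, 14] are all distinct, so no two queens attack.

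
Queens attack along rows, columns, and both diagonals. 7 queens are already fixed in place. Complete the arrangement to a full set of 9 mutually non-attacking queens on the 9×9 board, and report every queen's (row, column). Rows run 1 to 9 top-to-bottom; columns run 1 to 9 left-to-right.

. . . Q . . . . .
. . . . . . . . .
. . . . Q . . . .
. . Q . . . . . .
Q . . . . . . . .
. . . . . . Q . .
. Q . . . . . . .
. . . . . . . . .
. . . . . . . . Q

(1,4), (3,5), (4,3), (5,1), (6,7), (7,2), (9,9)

Row 2: attacked by (1,4)→{3,4,5}; (3,5)→{4,5,6}; (4,3)→{1,3,5}; (5,1)→{1,4}; (6,7)→{3,7}; (7,2)→{2,7}; (9,9)→{2,9}. Safe: 8. Place at column 8.
Row 8: attacked by (1,4)→{4}; (2,8)→{2,8}; (3,5)→{5}; (4,3)→{3,7}; (5,1)→{1,4}; (6,7)→{5,7,9}; (7,2)→{1,2,3}; (9,9)→{8,9}. Safe: 6. Place at column 6.
Columns [4, 8, 5, 3, 1, 7, 2, 6, 9], r−c [-3, -6, -2, 1, 4, -1, 5, 2, 0], r+c [5, 10, 8, 7, 6, 13, 9, 14, 18] are all distinct, so no two queens attack.

(1,4) (2,8) (3,5) (4,3) (5,1) (6,7) (7,2) (8,6) (9,9)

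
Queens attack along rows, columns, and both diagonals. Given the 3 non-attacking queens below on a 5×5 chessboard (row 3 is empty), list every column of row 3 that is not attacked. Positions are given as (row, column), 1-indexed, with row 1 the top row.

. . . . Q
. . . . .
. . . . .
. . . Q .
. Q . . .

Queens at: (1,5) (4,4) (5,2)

columns 1

(1,5) attacks row 3 at column 5 and diagonals 3.
(4,4) attacks row 3 at column 4 and diagonals 3, 5.
(5,2) attacks row 3 at column 2 and diagonals 4.
Attacked columns: {2, 3, 4, 5}. Safe: {1}.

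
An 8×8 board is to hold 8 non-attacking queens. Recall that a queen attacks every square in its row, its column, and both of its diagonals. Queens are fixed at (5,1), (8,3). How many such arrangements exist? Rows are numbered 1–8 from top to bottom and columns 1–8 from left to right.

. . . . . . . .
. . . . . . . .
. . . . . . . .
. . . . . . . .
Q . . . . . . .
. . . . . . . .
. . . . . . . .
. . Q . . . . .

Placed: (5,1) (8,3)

4

Branch on row 1: col 2 → 2; col 4 → 1; col 6 → 1; col 7 → 0; col 8 → 0.
Sum: 2 + 1 + 1 + 0 + 0 = 4.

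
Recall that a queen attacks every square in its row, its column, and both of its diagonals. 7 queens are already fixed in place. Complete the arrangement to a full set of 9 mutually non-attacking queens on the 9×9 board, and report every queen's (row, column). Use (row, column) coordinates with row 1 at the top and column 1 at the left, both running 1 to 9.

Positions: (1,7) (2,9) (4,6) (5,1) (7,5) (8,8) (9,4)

(1,7) (2,9) (3,2) (4,6) (5,1) (6,3) (7,5) (8,8) (9,4)

Row 3: attacked by (1,7)→{5,7,9}; (2,9)→{8,9}; (4,6)→{5,6,7}; (5,1)→{1,3}; (7,5)→{1,5,9}; (8,8)→{3,8}; (9,4)→{4}. Safe: 2. Place at column 2.
Row 6: attacked by (1,7)→{2,7}; (2,9)→{5,9}; (3,2)→{2,5}; (4,6)→{4,6,8}; (5,1)→{1,2}; (7,5)→{4,5,6}; (8,8)→{6,8}; (9,4)→{1,4,7}. Safe: 3. Place at column 3.
Columns [7, 9, 2, 6, 1, 3, 5, 8, 4], r−c [-6, -7, 1, -2, 4, 3, 2, 0, 5], r+c [8, 11, 5, 10, 6, 9, 12, 16, 13] are all distinct, so no two queens attack.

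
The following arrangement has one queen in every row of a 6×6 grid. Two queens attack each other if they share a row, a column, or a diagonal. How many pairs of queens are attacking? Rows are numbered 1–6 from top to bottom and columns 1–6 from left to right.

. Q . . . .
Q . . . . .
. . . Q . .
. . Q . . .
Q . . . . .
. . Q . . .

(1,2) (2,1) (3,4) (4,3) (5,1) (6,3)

6

Same column: (2,1)–(5,1) (column 1); (4,3)–(6,3) (column 3).
Same diagonal: (1,2)–(2,1) (|1−2| = |2−1| = 1); (1,2)–(3,4) (|1−3| = |2−4| = 2); (2,1)–(4,3) (|2−4| = |1−3| = 2); (3,4)–(4,3) (|3−4| = |4−3| = 1).
Total attacking pairs: 6.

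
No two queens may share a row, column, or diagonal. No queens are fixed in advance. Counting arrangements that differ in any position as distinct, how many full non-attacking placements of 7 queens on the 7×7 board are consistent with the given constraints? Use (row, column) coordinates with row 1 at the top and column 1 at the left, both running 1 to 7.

40

Branch on row 1: col 1 → 4; col 2 → 7; col 3 → 6; col 4 → 6; col 5 → 6; col 6 → 7; col 7 → 4.
Sum: 4 + 7 + 6 + 6 + 6 + 7 + 4 = 40.
(This is the classic 7-queens count.)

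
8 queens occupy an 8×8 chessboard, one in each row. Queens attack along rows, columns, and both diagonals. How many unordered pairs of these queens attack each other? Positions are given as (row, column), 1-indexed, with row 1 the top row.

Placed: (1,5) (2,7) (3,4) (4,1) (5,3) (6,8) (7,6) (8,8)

1

Same column: (6,8)–(8,8) (column 8).
Total attacking pairs: 1.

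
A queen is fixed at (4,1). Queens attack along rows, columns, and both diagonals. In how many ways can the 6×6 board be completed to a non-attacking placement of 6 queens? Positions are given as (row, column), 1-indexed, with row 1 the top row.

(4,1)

Branch on row 1: col 2 → 1; col 3 → 0; col 5 → 0; col 6 → 0.
Sum: 1 + 0 + 0 + 0 = 1.

1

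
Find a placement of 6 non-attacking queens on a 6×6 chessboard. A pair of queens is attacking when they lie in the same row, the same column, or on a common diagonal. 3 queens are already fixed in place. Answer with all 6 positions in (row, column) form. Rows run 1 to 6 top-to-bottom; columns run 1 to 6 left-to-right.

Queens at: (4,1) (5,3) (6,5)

(1,2) (2,4) (3,6) (4,1) (5,3) (6,5)

Row 1: attacked by (4,1)→{1,4}; (5,3)→{3}; (6,5)→{5}. Safe: 2, 6. Place at column 2.
Row 2: attacked by (1,2)→{1,2,3}; (4,1)→{1,3}; (5,3)→{3,6}; (6,5)→{1,5}. Safe: 4. Place at column 4.
Row 3: attacked by (1,2)→{2,4}; (2,4)→{3,4,5}; (4,1)→{1,2}; (5,3)→{1,3,5}; (6,5)→{2,5}. Safe: 6. Place at column 6.
Columns [2, 4, 6, 1, 3, 5], r−c [-1, -2, -3, 3, 2, 1], r+c [3, 6, 9, 5, 8, 11] are all distinct, so no two queens attack.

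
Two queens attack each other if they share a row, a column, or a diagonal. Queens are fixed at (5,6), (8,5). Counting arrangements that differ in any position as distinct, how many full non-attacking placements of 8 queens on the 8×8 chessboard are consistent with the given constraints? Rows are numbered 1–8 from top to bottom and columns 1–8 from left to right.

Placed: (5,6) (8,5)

Branch on row 1: col 1 → 0; col 3 → 1; col 4 → 2; col 7 → 2; col 8 → 1.
Sum: 0 + 1 + 2 + 2 + 1 = 6.

6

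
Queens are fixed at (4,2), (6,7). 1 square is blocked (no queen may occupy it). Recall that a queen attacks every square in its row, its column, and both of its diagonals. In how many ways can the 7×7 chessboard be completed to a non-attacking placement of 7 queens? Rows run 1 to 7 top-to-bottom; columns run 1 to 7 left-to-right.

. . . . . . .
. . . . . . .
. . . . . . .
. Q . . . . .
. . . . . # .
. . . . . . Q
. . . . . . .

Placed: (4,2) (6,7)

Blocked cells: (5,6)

Branch on row 1: col 1 → 0; col 3 → 1; col 4 → 0; col 6 → 0.
Sum: 0 + 1 + 0 + 0 = 1.

1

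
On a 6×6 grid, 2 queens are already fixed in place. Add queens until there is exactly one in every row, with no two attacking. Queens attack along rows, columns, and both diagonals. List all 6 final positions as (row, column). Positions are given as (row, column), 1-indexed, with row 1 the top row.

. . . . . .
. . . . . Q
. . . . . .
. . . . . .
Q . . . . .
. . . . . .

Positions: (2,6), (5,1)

Row 1: attacked by (2,6)→{5,6}; (5,1)→{1,5}. Safe: 2, 3, 4. Place at column 3.
Row 3: attacked by (1,3)→{1,3,5}; (2,6)→{5,6}; (5,1)→{1,3}. Safe: 2, 4. Place at column 2.
Row 4: attacked by (1,3)→{3,6}; (2,6)→{4,6}; (3,2)→{1,2,3}; (5,1)→{1,2}. Safe: 5. Place at column 5.
Row 6: attacked by (1,3)→{3}; (2,6)→{2,6}; (3,2)→{2,5}; (4,5)→{3,5}; (5,1)→{1,2}. Safe: 4. Place at column 4.
Columns [3, 6, 2, 5, 1, 4], r−c [-2, -4, 1, -1, 4, 2], r+c [4, 8, 5, 9, 6, 10] are all distinct, so no two queens attack.

(1,3) (2,6) (3,2) (4,5) (5,1) (6,4)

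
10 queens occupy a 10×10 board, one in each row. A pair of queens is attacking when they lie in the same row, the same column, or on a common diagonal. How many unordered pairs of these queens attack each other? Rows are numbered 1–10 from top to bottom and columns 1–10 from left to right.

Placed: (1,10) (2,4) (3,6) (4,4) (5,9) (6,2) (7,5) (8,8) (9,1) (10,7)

3

Same column: (2,4)–(4,4) (column 4).
Same diagonal: (4,4)–(6,2) (|4−6| = |4−2| = 2); (4,4)–(8,8) (|4−8| = |4−8| = 4).
Total attacking pairs: 3.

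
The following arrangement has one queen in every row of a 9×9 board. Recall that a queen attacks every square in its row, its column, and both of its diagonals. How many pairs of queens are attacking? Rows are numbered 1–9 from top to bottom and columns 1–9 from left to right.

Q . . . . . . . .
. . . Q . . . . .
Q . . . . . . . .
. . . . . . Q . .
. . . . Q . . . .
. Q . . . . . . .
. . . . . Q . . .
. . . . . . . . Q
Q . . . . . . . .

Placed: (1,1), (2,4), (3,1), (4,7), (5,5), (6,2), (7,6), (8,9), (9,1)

5

Same column: (1,1)–(3,1) (column 1); (1,1)–(9,1) (column 1); (3,1)–(9,1) (column 1).
Same diagonal: (1,1)–(5,5) (|1−5| = |1−5| = 4); (5,5)–(9,1) (|5−9| = |5−1| = 4).
Total attacking pairs: 5.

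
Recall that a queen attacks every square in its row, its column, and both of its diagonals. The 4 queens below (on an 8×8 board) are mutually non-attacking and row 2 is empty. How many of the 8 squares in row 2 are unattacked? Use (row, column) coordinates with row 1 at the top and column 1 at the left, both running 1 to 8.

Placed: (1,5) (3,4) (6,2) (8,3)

3

(1,5) attacks row 2 at column 5 and diagonals 4, 6.
(3,4) attacks row 2 at column 4 and diagonals 3, 5.
(6,2) attacks row 2 at column 2 and diagonals 6.
(8,3) attacks row 2 at column 3.
Attacked columns: {2, 3, 4, 5, 6}. Safe: {1, 7, 8}.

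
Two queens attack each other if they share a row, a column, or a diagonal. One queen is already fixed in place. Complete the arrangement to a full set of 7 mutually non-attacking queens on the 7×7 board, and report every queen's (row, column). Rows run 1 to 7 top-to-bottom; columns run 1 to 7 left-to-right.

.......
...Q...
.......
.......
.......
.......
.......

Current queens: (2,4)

(1,6) (2,4) (3,2) (4,7) (5,5) (6,3) (7,1)

Row 1: attacked by (2,4)→{3,4,5}. Safe: 1, 2, 6, 7. Place at column 6.
Row 3: attacked by (1,6)→{4,6}; (2,4)→{3,4,5}. Safe: 1, 2, 7. Place at column 2.
Row 4: attacked by (1,6)→{3,6}; (2,4)→{2,4,6}; (3,2)→{1,2,3}. Safe: 5, 7. Place at column 7.
Row 5: attacked by (1,6)→{2,6}; (2,4)→{1,4,7}; (3,2)→{2,4}; (4,7)→{6,7}. Safe: 3, 5. Place at column 5.
Row 6: attacked by (1,6)→{1,6}; (2,4)→{4}; (3,2)→{2,5}; (4,7)→{5,7}; (5,5)→{4,5,6}. Safe: 3. Place at column 3.
Row 7: attacked by (1,6)→{6}; (2,4)→{4}; (3,2)→{2,6}; (4,7)→{4,7}; (5,5)→{3,5,7}; (6,3)→{2,3,4}. Safe: 1. Place at column 1.
Columns [6, 4, 2, 7, 5, 3, 1], r−c [-5, -2, 1, -3, 0, 3, 6], r+c [7, 6, 5, 11, 10, 9, 8] are all distinct, so no two queens attack.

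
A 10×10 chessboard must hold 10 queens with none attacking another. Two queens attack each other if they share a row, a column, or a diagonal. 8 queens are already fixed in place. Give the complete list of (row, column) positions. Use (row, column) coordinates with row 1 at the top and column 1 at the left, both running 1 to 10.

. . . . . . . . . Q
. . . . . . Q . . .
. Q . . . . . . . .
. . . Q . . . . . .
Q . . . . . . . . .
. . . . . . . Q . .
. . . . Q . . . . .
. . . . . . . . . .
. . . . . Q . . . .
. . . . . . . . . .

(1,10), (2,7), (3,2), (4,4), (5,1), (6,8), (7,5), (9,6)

Row 8: attacked by (1,10)→{3,10}; (2,7)→{1,7}; (3,2)→{2,7}; (4,4)→{4,8}; (5,1)→{1,4}; (6,8)→{6,8,10}; (7,5)→{4,5,6}; (9,6)→{5,6,7}. Safe: 9. Place at column 9.
Row 10: attacked by (1,10)→{1,10}; (2,7)→{7}; (3,2)→{2,9}; (4,4)→{4,10}; (5,1)→{1,6}; (6,8)→{4,8}; (7,5)→{2,5,8}; (8,9)→{7,9}; (9,6)→{5,6,7}. Safe: 3. Place at column 3.
Columns [10, 7, 2, 4, 1, 8, 5, 9, 6, 3], r−c [-9, -5, 1, 0, 4, -2, 2, -1, 3, 7], r+c [11, 9, 5, 8, 6, 14, 12, 17, 15, 13] are all distinct, so no two queens attack.

(1,10) (2,7) (3,2) (4,4) (5,1) (6,8) (7,5) (8,9) (9,6) (10,3)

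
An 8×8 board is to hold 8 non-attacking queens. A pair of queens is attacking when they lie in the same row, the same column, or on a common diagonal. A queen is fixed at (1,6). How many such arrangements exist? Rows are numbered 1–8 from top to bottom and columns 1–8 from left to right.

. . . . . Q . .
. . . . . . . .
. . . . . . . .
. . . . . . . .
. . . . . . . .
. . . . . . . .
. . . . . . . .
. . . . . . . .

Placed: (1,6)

Branch on row 2: col 1 → 1; col 2 → 2; col 3 → 8; col 4 → 4; col 8 → 1.
Sum: 1 + 2 + 8 + 4 + 1 = 16.

16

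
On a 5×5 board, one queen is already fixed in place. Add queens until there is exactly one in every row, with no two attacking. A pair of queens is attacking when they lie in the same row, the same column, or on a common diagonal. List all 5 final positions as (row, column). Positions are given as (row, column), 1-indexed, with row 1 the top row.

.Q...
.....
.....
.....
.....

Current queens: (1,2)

(1,2) (2,5) (3,3) (4,1) (5,4)

Row 2: attacked by (1,2)→{1,2,3}. Safe: 4, 5. Place at column 5.
Row 3: attacked by (1,2)→{2,4}; (2,5)→{4,5}. Safe: 1, 3. Place at column 3.
Row 4: attacked by (1,2)→{2,5}; (2,5)→{3,5}; (3,3)→{2,3,4}. Safe: 1. Place at column 1.
Row 5: attacked by (1,2)→{2}; (2,5)→{2,5}; (3,3)→{1,3,5}; (4,1)→{1,2}. Safe: 4. Place at column 4.
Columns [2, 5, 3, 1, 4], r−c [-1, -3, 0, 3, 1], r+c [3, 7, 6, 5, 9] are all distinct, so no two queens attack.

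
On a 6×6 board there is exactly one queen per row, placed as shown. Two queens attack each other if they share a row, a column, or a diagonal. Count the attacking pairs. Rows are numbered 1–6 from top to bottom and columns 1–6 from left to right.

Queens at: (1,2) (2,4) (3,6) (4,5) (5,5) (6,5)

Same column: (4,5)–(5,5) (column 5); (4,5)–(6,5) (column 5); (5,5)–(6,5) (column 5).
Same diagonal: (1,2)–(4,5) (|1−4| = |2−5| = 3); (3,6)–(4,5) (|3−4| = |6−5| = 1).
Total attacking pairs: 5.

5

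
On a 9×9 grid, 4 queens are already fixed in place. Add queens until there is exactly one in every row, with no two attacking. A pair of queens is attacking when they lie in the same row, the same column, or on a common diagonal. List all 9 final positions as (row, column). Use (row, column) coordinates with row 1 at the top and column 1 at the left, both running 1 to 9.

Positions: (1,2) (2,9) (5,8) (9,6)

(1,2) (2,9) (3,5) (4,3) (5,8) (6,4) (7,7) (8,1) (9,6)

Row 3: attacked by (1,2)→{2,4}; (2,9)→{8,9}; (5,8)→{6,8}; (9,6)→{6}. Safe: 1, 3, 5, 7. Place at column 5.
Row 4: attacked by (1,2)→{2,5}; (2,9)→{7,9}; (3,5)→{4,5,6}; (5,8)→{7,8,9}; (9,6)→{1,6}. Safe: 3. Place at column 3.
Row 6: attacked by (1,2)→{2,7}; (2,9)→{5,9}; (3,5)→{2,5,8}; (4,3)→{1,3,5}; (5,8)→{7,8,9}; (9,6)→{3,6,9}. Safe: 4. Place at column 4.
Row 7: attacked by (1,2)→{2,8}; (2,9)→{4,9}; (3,5)→{1,5,9}; (4,3)→{3,6}; (5,8)→{6,8}; (6,4)→{3,4,5}; (9,6)→{4,6,8}. Safe: 7. Place at column 7.
Row 8: attacked by (1,2)→{2,9}; (2,9)→{3,9}; (3,5)→{5}; (4,3)→{3,7}; (5,8)→{5,8}; (6,4)→{2,4,6}; (7,7)→{6,7,8}; (9,6)→{5,6,7}. Safe: 1. Place at column 1.
Columns [2, 9, 5, 3, 8, 4, 7, 1, 6], r−c [-1, -7, -2, 1, -3, 2, 0, 7, 3], r+c [3, 11, 8, 7, 13, 10, 14, 9, 15] are all distinct, so no two queens attack.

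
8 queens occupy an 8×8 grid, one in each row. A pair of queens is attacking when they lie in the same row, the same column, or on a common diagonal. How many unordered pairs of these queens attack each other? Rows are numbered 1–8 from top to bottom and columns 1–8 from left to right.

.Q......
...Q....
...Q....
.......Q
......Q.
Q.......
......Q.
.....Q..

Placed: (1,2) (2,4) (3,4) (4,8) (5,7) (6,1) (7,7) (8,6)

Same column: (2,4)–(3,4) (column 4); (5,7)–(7,7) (column 7).
Same diagonal: (1,2)–(3,4) (|1−3| = |2−4| = 2); (2,4)–(5,7) (|2−5| = |4−7| = 3); (3,4)–(6,1) (|3−6| = |4−1| = 3); (4,8)–(5,7) (|4−5| = |8−7| = 1); (7,7)–(8,6) (|7−8| = |7−6| = 1).
Total attacking pairs: 7.

7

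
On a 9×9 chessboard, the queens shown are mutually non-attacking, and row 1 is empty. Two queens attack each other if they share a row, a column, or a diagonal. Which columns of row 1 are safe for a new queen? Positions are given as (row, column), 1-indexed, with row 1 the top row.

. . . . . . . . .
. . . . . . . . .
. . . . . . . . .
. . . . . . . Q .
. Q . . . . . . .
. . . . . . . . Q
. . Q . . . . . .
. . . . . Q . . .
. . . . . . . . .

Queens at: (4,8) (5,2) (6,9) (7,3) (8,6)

(4,8) attacks row 1 at column 8 and diagonals 5.
(5,2) attacks row 1 at column 2 and diagonals 6.
(6,9) attacks row 1 at column 9 and diagonals 4.
(7,3) attacks row 1 at column 3 and diagonals 9.
(8,6) attacks row 1 at column 6.
Attacked columns: {2, 3, 4, 5, 6, 8, 9}. Safe: {1, 7}.

columns 1, 7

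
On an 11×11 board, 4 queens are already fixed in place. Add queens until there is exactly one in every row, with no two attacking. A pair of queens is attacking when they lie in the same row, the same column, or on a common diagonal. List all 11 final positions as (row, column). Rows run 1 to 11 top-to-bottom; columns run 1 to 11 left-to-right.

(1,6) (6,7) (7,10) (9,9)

(1,6) (2,4) (3,2) (4,8) (5,11) (6,7) (7,10) (8,1) (9,9) (10,5) (11,3)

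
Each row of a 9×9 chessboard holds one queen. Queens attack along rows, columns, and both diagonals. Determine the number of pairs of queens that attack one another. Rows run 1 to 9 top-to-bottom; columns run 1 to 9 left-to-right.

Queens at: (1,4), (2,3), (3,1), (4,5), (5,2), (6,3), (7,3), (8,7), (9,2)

8

Same column: (2,3)–(6,3) (column 3); (2,3)–(7,3) (column 3); (5,2)–(9,2) (column 2); (6,3)–(7,3) (column 3).
Same diagonal: (1,4)–(2,3) (|1−2| = |4−3| = 1); (2,3)–(4,5) (|2−4| = |3−5| = 2); (4,5)–(6,3) (|4−6| = |5−3| = 2); (5,2)–(6,3) (|5−6| = |2−3| = 1).
Total attacking pairs: 8.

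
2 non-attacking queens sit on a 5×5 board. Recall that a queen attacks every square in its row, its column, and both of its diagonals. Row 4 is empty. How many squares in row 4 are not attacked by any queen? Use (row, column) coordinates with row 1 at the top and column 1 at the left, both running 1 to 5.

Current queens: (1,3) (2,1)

3

(1,3) attacks row 4 at column 3.
(2,1) attacks row 4 at column 1 and diagonals 3.
Attacked columns: {1, 3}. Safe: {2, 4, 5}.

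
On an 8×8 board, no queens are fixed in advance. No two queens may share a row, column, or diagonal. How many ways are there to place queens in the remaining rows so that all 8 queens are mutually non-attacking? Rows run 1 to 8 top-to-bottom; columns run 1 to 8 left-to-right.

Branch on row 1: col 1 → 4; col 2 → 8; col 3 → 16; col 4 → 18; col 5 → 18; col 6 → 16; col 7 → 8; col 8 → 4.
Sum: 4 + 8 + 16 + 18 + 18 + 16 + 8 + 4 = 92.
(This is the classic 8-queens count.)

92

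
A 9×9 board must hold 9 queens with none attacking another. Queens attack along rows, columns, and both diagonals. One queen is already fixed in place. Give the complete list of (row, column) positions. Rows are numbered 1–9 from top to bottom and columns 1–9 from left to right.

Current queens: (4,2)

(1,9) (2,3) (3,6) (4,2) (5,7) (6,1) (7,4) (8,8) (9,5)

Row 1: attacked by (4,2)→{2,5}. Safe: 1, 3, 4, 6, 7, 8, 9. Place at column 9.
Row 2: attacked by (1,9)→{8,9}; (4,2)→{2,4}. Safe: 1, 3, 5, 6, 7. Place at column 3.
Row 3: attacked by (1,9)→{7,9}; (2,3)→{2,3,4}; (4,2)→{1,2,3}. Safe: 5, 6, 8. Place at column 6.
Row 5: attacked by (1,9)→{5,9}; (2,3)→{3,6}; (3,6)→{4,6,8}; (4,2)→{1,2,3}. Safe: 7. Place at column 7.
Row 6: attacked by (1,9)→{4,9}; (2,3)→{3,7}; (3,6)→{3,6,9}; (4,2)→{2,4}; (5,7)→{6,7,8}. Safe: 1, 5. Place at column 1.
Row 7: attacked by (1,9)→{3,9}; (2,3)→{3,8}; (3,6)→{2,6}; (4,2)→{2,5}; (5,7)→{5,7,9}; (6,1)→{1,2}. Safe: 4. Place at column 4.
Row 8: attacked by (1,9)→{2,9}; (2,3)→{3,9}; (3,6)→{1,6}; (4,2)→{2,6}; (5,7)→{4,7}; (6,1)→{1,3}; (7,4)→{3,4,5}. Safe: 8. Place at column 8.
Row 9: attacked by (1,9)→{1,9}; (2,3)→{3}; (3,6)→{6}; (4,2)→{2,7}; (5,7)→{3,7}; (6,1)→{1,4}; (7,4)→{2,4,6}; (8,8)→{7,8,9}. Safe: 5. Place at column 5.
Columns [9, 3, 6, 2, 7, 1, 4, 8, 5], r−c [-8, -1, -3, 2, -2, 5, 3, 0, 4], r+c [10, 5, 9, 6, 12, 7, 11, 16, 14] are all distinct, so no two queens attack.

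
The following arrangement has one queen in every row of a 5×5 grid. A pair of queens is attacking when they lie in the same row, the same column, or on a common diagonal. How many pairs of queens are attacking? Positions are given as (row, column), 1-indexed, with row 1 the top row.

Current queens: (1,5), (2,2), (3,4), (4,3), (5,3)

Same column: (4,3)–(5,3) (column 3).
Same diagonal: (3,4)–(4,3) (|3−4| = |4−3| = 1).
Total attacking pairs: 2.

2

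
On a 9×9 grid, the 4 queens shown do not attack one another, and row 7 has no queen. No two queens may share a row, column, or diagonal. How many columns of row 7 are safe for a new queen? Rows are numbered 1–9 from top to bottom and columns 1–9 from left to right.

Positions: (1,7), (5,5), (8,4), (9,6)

2

(1,7) attacks row 7 at column 7 and diagonals 1.
(5,5) attacks row 7 at column 5 and diagonals 3, 7.
(8,4) attacks row 7 at column 4 and diagonals 3, 5.
(9,6) attacks row 7 at column 6 and diagonals 4, 8.
Attacked columns: {1, 3, 4, 5, 6, 7, 8}. Safe: {2, 9}.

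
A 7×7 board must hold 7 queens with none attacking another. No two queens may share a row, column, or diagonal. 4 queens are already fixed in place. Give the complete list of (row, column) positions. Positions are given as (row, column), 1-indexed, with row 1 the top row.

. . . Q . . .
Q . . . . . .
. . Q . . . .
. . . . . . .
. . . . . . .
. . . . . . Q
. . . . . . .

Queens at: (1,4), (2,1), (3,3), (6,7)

(1,4) (2,1) (3,3) (4,6) (5,2) (6,7) (7,5)

Row 4: attacked by (1,4)→{1,4,7}; (2,1)→{1,3}; (3,3)→{2,3,4}; (6,7)→{5,7}. Safe: 6. Place at column 6.
Row 5: attacked by (1,4)→{4}; (2,1)→{1,4}; (3,3)→{1,3,5}; (4,6)→{5,6,7}; (6,7)→{6,7}. Safe: 2. Place at column 2.
Row 7: attacked by (1,4)→{4}; (2,1)→{1,6}; (3,3)→{3,7}; (4,6)→{3,6}; (5,2)→{2,4}; (6,7)→{6,7}. Safe: 5. Place at column 5.
Columns [4, 1, 3, 6, 2, 7, 5], r−c [-3, 1, 0, -2, 3, -1, 2], r+c [5, 3, 6, 10, 7, 13, 12] are all distinct, so no two queens attack.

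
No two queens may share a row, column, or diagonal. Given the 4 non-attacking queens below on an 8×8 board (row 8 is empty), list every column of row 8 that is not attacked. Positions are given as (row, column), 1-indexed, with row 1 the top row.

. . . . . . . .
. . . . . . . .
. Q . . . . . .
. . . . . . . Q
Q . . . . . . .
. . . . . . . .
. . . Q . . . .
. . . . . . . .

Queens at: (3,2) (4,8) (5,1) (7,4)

columns 6

(3,2) attacks row 8 at column 2 and diagonals 7.
(4,8) attacks row 8 at column 8 and diagonals 4.
(5,1) attacks row 8 at column 1 and diagonals 4.
(7,4) attacks row 8 at column 4 and diagonals 3, 5.
Attacked columns: {1, 2, 3, 4, 5, 7, 8}. Safe: {6}.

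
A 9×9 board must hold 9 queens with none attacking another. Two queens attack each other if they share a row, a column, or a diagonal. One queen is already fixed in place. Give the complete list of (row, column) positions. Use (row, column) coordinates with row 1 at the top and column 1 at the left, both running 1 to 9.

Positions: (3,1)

(1,4) (2,8) (3,1) (4,5) (5,7) (6,2) (7,6) (8,3) (9,9)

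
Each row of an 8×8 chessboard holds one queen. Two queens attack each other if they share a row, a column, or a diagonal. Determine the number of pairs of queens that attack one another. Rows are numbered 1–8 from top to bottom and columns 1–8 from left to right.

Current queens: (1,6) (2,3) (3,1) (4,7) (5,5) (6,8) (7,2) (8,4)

All columns are distinct and no two queens satisfy |Δrow| = |Δcol|, so no pair attacks.

0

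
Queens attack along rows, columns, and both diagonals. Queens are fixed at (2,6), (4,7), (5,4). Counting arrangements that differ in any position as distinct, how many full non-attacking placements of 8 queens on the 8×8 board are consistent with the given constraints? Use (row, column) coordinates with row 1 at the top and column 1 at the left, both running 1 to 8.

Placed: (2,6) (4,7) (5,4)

Branch on row 1: col 1 → 0; col 2 → 1; col 3 → 0.
Sum: 0 + 1 + 0 = 1.

1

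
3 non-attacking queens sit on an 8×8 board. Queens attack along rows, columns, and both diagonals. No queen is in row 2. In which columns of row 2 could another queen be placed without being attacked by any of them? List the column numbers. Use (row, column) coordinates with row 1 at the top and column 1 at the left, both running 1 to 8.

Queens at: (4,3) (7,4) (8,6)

columns 2, 7, 8

(4,3) attacks row 2 at column 3 and diagonals 1, 5.
(7,4) attacks row 2 at column 4.
(8,6) attacks row 2 at column 6.
Attacked columns: {1, 3, 4, 5, 6}. Safe: {2, 7, 8}.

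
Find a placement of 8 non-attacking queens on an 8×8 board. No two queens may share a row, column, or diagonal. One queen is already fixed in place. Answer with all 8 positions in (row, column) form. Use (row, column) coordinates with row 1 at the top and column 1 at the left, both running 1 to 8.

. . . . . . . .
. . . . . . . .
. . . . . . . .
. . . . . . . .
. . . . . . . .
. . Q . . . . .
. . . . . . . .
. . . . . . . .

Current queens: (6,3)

Row 1: attacked by (6,3)→{3,8}. Safe: 1, 2, 4, 5, 6, 7. Place at column 4.
Row 2: attacked by (1,4)→{3,4,5}; (6,3)→{3,7}. Safe: 1, 2, 6, 8. Place at column 1.
Row 3: attacked by (1,4)→{2,4,6}; (2,1)→{1,2}; (6,3)→{3,6}. Safe: 5, 7, 8. Place at column 5.
Row 4: attacked by (1,4)→{1,4,7}; (2,1)→{1,3}; (3,5)→{4,5,6}; (6,3)→{1,3,5}. Safe: 2, 8. Place at column 8.
Row 5: attacked by (1,4)→{4,8}; (2,1)→{1,4}; (3,5)→{3,5,7}; (4,8)→{7,8}; (6,3)→{2,3,4}. Safe: 6. Place at column 6.
Row 7: attacked by (1,4)→{4}; (2,1)→{1,6}; (3,5)→{1,5}; (4,8)→{5,8}; (5,6)→{4,6,8}; (6,3)→{2,3,4}. Safe: 7. Place at column 7.
Row 8: attacked by (1,4)→{4}; (2,1)→{1,7}; (3,5)→{5}; (4,8)→{4,8}; (5,6)→{3,6}; (6,3)→{1,3,5}; (7,7)→{6,7,8}. Safe: 2. Place at column 2.
Columns [4, 1, 5, 8, 6, 3, 7, 2], r−c [-3, 1, -2, -4, -1, 3, 0, 6], r+c [5, 3, 8, 12, 11, 9, 14, 10] are all distinct, so no two queens attack.

(1,4) (2,1) (3,5) (4,8) (5,6) (6,3) (7,7) (8,2)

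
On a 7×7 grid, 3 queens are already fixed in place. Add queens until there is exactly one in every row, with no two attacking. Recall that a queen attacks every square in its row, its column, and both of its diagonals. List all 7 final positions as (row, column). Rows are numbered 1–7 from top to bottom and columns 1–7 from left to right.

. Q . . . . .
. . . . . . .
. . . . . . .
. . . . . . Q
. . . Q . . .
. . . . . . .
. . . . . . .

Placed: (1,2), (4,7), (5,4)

(1,2) (2,6) (3,3) (4,7) (5,4) (6,1) (7,5)

Row 2: attacked by (1,2)→{1,2,3}; (4,7)→{5,7}; (5,4)→{1,4,7}. Safe: 6. Place at column 6.
Row 3: attacked by (1,2)→{2,4}; (2,6)→{5,6,7}; (4,7)→{6,7}; (5,4)→{2,4,6}. Safe: 1, 3. Place at column 3.
Row 6: attacked by (1,2)→{2,7}; (2,6)→{2,6}; (3,3)→{3,6}; (4,7)→{5,7}; (5,4)→{3,4,5}. Safe: 1. Place at column 1.
Row 7: attacked by (1,2)→{2}; (2,6)→{1,6}; (3,3)→{3,7}; (4,7)→{4,7}; (5,4)→{2,4,6}; (6,1)→{1,2}. Safe: 5. Place at column 5.
Columns [2, 6, 3, 7, 4, 1, 5], r−c [-1, -4, 0, -3, 1, 5, 2], r+c [3, 8, 6, 11, 9, 7, 12] are all distinct, so no two queens attack.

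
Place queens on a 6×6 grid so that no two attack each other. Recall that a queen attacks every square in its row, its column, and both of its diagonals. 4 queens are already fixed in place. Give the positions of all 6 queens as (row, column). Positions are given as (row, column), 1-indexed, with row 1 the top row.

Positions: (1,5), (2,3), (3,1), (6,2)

(1,5) (2,3) (3,1) (4,6) (5,4) (6,2)

Row 4: attacked by (1,5)→{2,5}; (2,3)→{1,3,5}; (3,1)→{1,2}; (6,2)→{2,4}. Safe: 6. Place at column 6.
Row 5: attacked by (1,5)→{1,5}; (2,3)→{3,6}; (3,1)→{1,3}; (4,6)→{5,6}; (6,2)→{1,2,3}. Safe: 4. Place at column 4.
Columns [5, 3, 1, 6, 4, 2], r−c [-4, -1, 2, -2, 1, 4], r+c [6, 5, 4, 10, 9, 8] are all distinct, so no two queens attack.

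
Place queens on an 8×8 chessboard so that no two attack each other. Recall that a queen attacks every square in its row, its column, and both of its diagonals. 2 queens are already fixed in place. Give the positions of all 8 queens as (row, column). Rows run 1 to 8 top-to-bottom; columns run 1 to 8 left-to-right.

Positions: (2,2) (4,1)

(1,5) (2,2) (3,6) (4,1) (5,7) (6,4) (7,8) (8,3)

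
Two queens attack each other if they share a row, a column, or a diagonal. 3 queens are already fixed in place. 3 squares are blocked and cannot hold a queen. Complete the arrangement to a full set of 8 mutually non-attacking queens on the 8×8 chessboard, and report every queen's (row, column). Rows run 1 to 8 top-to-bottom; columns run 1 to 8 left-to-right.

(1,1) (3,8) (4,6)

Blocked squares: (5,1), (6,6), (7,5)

(1,1) (2,5) (3,8) (4,6) (5,3) (6,7) (7,2) (8,4)

Row 2: attacked by (1,1)→{1,2}; (3,8)→{7,8}; (4,6)→{4,6,8}. Safe: 3, 5. Place at column 5.
Row 5: attacked by (1,1)→{1,5}; (2,5)→{2,5,8}; (3,8)→{6,8}; (4,6)→{5,6,7}. Blocked: 1. Safe: 3, 4. Place at column 3.
Row 6: attacked by (1,1)→{1,6}; (2,5)→{1,5}; (3,8)→{5,8}; (4,6)→{4,6,8}; (5,3)→{2,3,4}. Blocked: 6. Safe: 7. Place at column 7.
Row 7: attacked by (1,1)→{1,7}; (2,5)→{5}; (3,8)→{4,8}; (4,6)→{3,6}; (5,3)→{1,3,5}; (6,7)→{6,7,8}. Blocked: 5. Safe: 2. Place at column 2.
Row 8: attacked by (1,1)→{1,8}; (2,5)→{5}; (3,8)→{3,8}; (4,6)→{2,6}; (5,3)→{3,6}; (6,7)→{5,7}; (7,2)→{1,2,3}. Safe: 4. Place at column 4.
Columns [1, 5, 8, 6, 3, 7, 2, 4], r−c [0, -3, -5, -2, 2, -1, 5, 4], r+c [2, 7, 11, 10, 8, 13, 9, 12] are all distinct, so no two queens attack.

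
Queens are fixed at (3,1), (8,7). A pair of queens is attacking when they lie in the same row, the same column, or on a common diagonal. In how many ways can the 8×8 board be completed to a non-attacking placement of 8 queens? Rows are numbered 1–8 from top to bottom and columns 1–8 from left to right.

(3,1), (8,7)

3

Branch on row 1: col 2 → 0; col 4 → 1; col 5 → 1; col 6 → 1; col 8 → 0.
Sum: 0 + 1 + 1 + 1 + 0 = 3.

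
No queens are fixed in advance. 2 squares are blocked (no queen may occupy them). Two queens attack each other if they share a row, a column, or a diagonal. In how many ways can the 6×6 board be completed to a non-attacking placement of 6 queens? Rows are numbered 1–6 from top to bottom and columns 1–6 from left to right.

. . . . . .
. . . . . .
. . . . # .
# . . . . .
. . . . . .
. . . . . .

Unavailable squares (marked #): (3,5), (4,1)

Branch on row 1: col 1 → 0; col 2 → 0; col 3 → 1; col 4 → 0; col 5 → 1; col 6 → 0.
Sum: 0 + 0 + 1 + 0 + 1 + 0 = 2.

2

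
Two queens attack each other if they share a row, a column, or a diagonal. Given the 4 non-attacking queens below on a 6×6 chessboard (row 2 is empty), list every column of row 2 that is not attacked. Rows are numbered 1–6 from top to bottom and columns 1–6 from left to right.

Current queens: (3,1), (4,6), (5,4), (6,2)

(3,1) attacks row 2 at column 1 and diagonals 2.
(4,6) attacks row 2 at column 6 and diagonals 4.
(5,4) attacks row 2 at column 4 and diagonals 1.
(6,2) attacks row 2 at column 2 and diagonals 6.
Attacked columns: {1, 2, 4, 6}. Safe: {3, 5}.

columns 3, 5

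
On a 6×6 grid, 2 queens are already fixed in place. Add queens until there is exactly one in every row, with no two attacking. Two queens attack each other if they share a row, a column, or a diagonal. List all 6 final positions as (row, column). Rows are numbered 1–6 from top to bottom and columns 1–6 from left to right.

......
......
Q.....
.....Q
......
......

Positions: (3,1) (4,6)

Row 1: attacked by (3,1)→{1,3}; (4,6)→{3,6}. Safe: 2, 4, 5. Place at column 5.
Row 2: attacked by (1,5)→{4,5,6}; (3,1)→{1,2}; (4,6)→{4,6}. Safe: 3. Place at column 3.
Row 5: attacked by (1,5)→{1,5}; (2,3)→{3,6}; (3,1)→{1,3}; (4,6)→{5,6}. Safe: 2, 4. Place at column 4.
Row 6: attacked by (1,5)→{5}; (2,3)→{3}; (3,1)→{1,4}; (4,6)→{4,6}; (5,4)→{3,4,5}. Safe: 2. Place at column 2.
Columns [5, 3, 1, 6, 4, 2], r−c [-4, -1, 2, -2, 1, 4], r+c [6, 5, 4, 10, 9, 8] are all distinct, so no two queens attack.

(1,5) (2,3) (3,1) (4,6) (5,4) (6,2)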